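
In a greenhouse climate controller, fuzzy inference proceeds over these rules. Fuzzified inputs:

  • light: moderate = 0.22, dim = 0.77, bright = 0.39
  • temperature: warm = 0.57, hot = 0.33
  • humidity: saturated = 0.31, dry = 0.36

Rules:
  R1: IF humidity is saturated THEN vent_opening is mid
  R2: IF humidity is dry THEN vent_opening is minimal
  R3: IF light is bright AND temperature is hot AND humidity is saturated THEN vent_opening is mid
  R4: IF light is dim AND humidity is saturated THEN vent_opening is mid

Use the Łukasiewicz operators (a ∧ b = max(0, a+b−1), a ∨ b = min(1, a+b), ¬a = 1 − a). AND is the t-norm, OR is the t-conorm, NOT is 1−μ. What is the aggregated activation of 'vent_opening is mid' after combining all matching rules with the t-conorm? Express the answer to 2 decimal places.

0.39

R1: saturated=0.31 → w = 0.31
R2: dry=0.36 → w = 0.36
R3: bright=0.39, hot=0.33, saturated=0.31; AND[max(0, a+b−1)] → w = 0.00
R4: dim=0.77, saturated=0.31; AND[max(0, a+b−1)] → w = 0.08
Rules with consequent 'mid': {R1, R3, R4} → strengths 0.31, 0.00, 0.08
Aggregate via t-conorm [min(1, a+b)]: 0.39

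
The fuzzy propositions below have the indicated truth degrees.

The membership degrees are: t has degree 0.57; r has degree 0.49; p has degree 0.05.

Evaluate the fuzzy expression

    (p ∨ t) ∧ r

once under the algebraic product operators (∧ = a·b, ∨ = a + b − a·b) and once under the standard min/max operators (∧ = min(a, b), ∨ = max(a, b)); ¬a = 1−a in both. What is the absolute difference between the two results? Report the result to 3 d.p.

0.200

Under algebraic product:
  p ∨ t = a + b − a·b on (0.0500, 0.5700) = 0.5915
  (p ∨ t) ∧ r = a·b on (0.5915, 0.4900) = 0.2898
  → value = 0.2898
Under standard min/max:
  p ∨ t = max(a, b) on (0.05, 0.57) = 0.57
  (p ∨ t) ∧ r = min(a, b) on (0.57, 0.49) = 0.49
  → value = 0.4900
|0.2898 − 0.4900| = 0.200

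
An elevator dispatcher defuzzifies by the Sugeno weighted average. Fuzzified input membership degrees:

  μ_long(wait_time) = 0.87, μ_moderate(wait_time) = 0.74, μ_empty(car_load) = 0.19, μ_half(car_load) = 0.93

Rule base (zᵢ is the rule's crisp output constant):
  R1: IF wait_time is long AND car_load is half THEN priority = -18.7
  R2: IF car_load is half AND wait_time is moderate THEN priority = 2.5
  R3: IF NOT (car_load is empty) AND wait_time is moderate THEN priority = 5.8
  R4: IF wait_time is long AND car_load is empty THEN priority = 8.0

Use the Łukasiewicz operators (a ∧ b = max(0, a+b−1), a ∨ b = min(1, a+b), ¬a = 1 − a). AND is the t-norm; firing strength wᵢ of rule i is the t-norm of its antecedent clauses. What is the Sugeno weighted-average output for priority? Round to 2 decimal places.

R1 (z=-18.7): long=0.87, half=0.93; AND[max(0, a+b−1)] → w = 0.80
R2 (z=2.5): half=0.93, moderate=0.74; AND[max(0, a+b−1)] → w = 0.67
R3 (z=5.8): ¬empty=1−0.19=0.81, moderate=0.74; AND[max(0, a+b−1)] → w = 0.55
R4 (z=8.0): long=0.87, empty=0.19; AND[max(0, a+b−1)] → w = 0.06
Weighted average = (0.80·-18.7 + 0.67·2.5 + 0.55·5.8 + 0.06·8.0) / (0.80 + 0.67 + 0.55 + 0.06)
  = -9.6150 / 2.0800 = -4.62

-4.62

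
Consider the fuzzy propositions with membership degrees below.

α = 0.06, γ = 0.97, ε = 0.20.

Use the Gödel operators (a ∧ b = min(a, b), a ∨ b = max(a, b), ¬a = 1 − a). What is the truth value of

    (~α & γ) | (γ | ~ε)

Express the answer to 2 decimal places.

0.97

~α = 1 − 0.06 = 0.94
~α & γ = min(a, b) on (0.94, 0.97) = 0.94
~ε = 1 − 0.20 = 0.80
γ | ~ε = max(a, b) on (0.97, 0.80) = 0.97
(~α & γ) | (γ | ~ε) = max(a, b) on (0.94, 0.97) = 0.97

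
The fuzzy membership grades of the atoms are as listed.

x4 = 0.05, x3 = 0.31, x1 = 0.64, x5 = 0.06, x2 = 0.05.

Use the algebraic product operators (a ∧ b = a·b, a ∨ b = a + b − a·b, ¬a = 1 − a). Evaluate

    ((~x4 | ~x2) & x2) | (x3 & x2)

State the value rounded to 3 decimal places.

0.065

~x4 = 1 − 0.0500 = 0.9500
~x2 = 1 − 0.0500 = 0.9500
~x4 | ~x2 = a + b − a·b on (0.9500, 0.9500) = 0.9975
(~x4 | ~x2) & x2 = a·b on (0.9975, 0.0500) = 0.0499
x3 & x2 = a·b on (0.3100, 0.0500) = 0.0155
((~x4 | ~x2) & x2) | (x3 & x2) = a + b − a·b on (0.0499, 0.0155) = 0.0646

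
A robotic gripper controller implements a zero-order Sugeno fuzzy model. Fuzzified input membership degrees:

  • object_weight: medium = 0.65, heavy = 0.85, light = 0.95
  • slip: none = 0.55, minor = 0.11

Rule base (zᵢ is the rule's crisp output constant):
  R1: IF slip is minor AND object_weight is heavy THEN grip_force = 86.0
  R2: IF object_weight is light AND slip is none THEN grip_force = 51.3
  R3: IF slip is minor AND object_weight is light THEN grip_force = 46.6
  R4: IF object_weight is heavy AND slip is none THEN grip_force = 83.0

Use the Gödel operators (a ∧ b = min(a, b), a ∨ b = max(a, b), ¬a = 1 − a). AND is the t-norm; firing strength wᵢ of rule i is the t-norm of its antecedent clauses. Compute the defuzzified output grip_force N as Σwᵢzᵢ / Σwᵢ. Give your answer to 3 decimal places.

67.008

R1 (z=86.0): minor=0.11, heavy=0.85; AND[min(a, b)] → w = 0.11
R2 (z=51.3): light=0.95, none=0.55; AND[min(a, b)] → w = 0.55
R3 (z=46.6): minor=0.11, light=0.95; AND[min(a, b)] → w = 0.11
R4 (z=83.0): heavy=0.85, none=0.55; AND[min(a, b)] → w = 0.55
Weighted average = (0.11·86.0 + 0.55·51.3 + 0.11·46.6 + 0.55·83.0) / (0.11 + 0.55 + 0.11 + 0.55)
  = 88.4510 / 1.3200 = 67.008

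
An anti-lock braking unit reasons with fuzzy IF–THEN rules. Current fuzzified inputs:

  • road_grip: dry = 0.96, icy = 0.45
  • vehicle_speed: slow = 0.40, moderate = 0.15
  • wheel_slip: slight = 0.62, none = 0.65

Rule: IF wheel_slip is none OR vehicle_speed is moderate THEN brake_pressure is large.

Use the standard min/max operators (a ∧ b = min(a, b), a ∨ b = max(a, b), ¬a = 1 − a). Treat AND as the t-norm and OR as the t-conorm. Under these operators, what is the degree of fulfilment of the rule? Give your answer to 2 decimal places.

0.65

firing strength: none=0.65, moderate=0.15; OR[max(a, b)] → w = 0.65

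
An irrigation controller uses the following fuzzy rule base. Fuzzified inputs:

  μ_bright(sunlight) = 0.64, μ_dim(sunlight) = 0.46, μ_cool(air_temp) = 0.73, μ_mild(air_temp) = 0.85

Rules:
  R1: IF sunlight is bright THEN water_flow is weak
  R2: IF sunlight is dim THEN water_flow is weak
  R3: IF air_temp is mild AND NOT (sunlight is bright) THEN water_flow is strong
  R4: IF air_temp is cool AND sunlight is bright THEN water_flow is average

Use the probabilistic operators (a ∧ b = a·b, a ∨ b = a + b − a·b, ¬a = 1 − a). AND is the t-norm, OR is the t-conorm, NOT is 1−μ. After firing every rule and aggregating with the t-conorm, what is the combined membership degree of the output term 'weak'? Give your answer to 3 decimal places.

R1: bright=0.64 → w = 0.6400
R2: dim=0.46 → w = 0.4600
R3: mild=0.85, ¬bright=1−0.64=0.36; AND[a·b] → w = 0.3060
R4: cool=0.73, bright=0.64; AND[a·b] → w = 0.4672
Rules with consequent 'weak': {R1, R2} → strengths 0.6400, 0.4600
Aggregate via t-conorm [a + b − a·b]: 0.8056

0.806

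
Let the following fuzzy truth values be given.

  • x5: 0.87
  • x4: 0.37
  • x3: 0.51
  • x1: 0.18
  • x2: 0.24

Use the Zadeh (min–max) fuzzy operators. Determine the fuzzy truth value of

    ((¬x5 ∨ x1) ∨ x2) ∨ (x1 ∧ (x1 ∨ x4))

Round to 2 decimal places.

¬x5 = 1 − 0.87 = 0.13
¬x5 ∨ x1 = max(a, b) on (0.13, 0.18) = 0.18
(¬x5 ∨ x1) ∨ x2 = max(a, b) on (0.18, 0.24) = 0.24
x1 ∨ x4 = max(a, b) on (0.18, 0.37) = 0.37
x1 ∧ (x1 ∨ x4) = min(a, b) on (0.18, 0.37) = 0.18
((¬x5 ∨ x1) ∨ x2) ∨ (x1 ∧ (x1 ∨ x4)) = max(a, b) on (0.24, 0.18) = 0.24

0.24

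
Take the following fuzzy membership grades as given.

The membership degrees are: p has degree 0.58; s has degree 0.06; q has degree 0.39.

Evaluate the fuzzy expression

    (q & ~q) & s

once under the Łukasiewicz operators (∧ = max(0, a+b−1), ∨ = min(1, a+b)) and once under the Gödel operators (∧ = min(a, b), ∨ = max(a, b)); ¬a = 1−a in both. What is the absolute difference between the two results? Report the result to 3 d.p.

Under Łukasiewicz:
  ~q = 1 − 0.39 = 0.61
  q & ~q = max(0, a+b−1) on (0.39, 0.61) = 0.00
  (q & ~q) & s = max(0, a+b−1) on (0.00, 0.06) = 0.00
  → value = 0.0000
Under Gödel:
  ~q = 1 − 0.39 = 0.61
  q & ~q = min(a, b) on (0.39, 0.61) = 0.39
  (q & ~q) & s = min(a, b) on (0.39, 0.06) = 0.06
  → value = 0.0600
|0.0000 − 0.0600| = 0.060

0.060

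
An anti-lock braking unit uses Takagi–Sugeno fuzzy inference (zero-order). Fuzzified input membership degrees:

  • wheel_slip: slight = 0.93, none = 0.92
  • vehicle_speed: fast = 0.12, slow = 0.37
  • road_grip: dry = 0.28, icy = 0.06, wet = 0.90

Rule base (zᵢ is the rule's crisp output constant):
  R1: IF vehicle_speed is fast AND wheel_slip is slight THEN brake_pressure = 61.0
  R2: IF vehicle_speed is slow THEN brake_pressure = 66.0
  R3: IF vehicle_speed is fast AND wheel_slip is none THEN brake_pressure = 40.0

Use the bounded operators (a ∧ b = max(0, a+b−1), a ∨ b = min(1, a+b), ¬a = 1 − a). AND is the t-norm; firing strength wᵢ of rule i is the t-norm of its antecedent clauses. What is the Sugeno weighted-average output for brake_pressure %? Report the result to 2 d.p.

63.20

R1 (z=61.0): fast=0.12, slight=0.93; AND[max(0, a+b−1)] → w = 0.05
R2 (z=66.0): slow=0.37 → w = 0.37
R3 (z=40.0): fast=0.12, none=0.92; AND[max(0, a+b−1)] → w = 0.04
Weighted average = (0.05·61.0 + 0.37·66.0 + 0.04·40.0) / (0.05 + 0.37 + 0.04)
  = 29.0700 / 0.4600 = 63.20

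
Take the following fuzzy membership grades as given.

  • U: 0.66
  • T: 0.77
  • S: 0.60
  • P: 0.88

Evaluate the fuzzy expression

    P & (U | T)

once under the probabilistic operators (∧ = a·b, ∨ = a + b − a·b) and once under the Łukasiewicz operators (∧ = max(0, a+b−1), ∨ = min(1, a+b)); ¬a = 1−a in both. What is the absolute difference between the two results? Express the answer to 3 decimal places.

Under probabilistic:
  U | T = a + b − a·b on (0.6600, 0.7700) = 0.9218
  P & (U | T) = a·b on (0.8800, 0.9218) = 0.8112
  → value = 0.8112
Under Łukasiewicz:
  U | T = min(1, a+b) on (0.66, 0.77) = 1.00
  P & (U | T) = max(0, a+b−1) on (0.88, 1.00) = 0.88
  → value = 0.8800
|0.8112 − 0.8800| = 0.069

0.069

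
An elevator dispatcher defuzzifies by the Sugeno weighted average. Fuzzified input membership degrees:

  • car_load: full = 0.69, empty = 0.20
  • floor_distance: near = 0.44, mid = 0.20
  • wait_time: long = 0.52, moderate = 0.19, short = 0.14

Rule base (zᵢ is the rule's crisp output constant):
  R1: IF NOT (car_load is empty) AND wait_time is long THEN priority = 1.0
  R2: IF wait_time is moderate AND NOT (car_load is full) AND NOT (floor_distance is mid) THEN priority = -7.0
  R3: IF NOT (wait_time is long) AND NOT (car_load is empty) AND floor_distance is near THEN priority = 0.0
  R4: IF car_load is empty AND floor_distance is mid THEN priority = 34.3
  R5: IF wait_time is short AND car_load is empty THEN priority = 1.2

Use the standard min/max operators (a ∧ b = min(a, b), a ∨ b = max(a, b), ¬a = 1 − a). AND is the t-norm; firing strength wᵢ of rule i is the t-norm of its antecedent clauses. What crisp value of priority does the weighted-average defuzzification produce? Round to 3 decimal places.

4.173

R1 (z=1.0): ¬empty=1−0.20=0.80, long=0.52; AND[min(a, b)] → w = 0.52
R2 (z=-7.0): moderate=0.19, ¬full=1−0.69=0.31, ¬mid=1−0.20=0.80; AND[min(a, b)] → w = 0.19
R3 (z=0.0): ¬long=1−0.52=0.48, ¬empty=1−0.20=0.80, near=0.44; AND[min(a, b)] → w = 0.44
R4 (z=34.3): empty=0.20, mid=0.20; AND[min(a, b)] → w = 0.20
R5 (z=1.2): short=0.14, empty=0.20; AND[min(a, b)] → w = 0.14
Weighted average = (0.52·1.0 + 0.19·-7.0 + 0.44·0.0 + 0.20·34.3 + 0.14·1.2) / (0.52 + 0.19 + 0.44 + 0.20 + 0.14)
  = 6.2180 / 1.4900 = 4.173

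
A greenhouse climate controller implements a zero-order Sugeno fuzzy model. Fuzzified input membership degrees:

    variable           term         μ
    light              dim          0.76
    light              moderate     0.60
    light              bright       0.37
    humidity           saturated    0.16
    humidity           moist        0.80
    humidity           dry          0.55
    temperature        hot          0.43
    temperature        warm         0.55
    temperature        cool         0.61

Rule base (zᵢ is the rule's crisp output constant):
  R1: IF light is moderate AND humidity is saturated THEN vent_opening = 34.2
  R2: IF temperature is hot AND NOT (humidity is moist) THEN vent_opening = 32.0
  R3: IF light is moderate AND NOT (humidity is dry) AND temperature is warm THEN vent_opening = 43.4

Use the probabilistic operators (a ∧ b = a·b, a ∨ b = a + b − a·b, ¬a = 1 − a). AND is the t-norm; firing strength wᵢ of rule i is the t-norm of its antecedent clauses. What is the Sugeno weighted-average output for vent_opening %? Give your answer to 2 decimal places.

R1 (z=34.2): moderate=0.60, saturated=0.16; AND[a·b] → w = 0.0960
R2 (z=32.0): hot=0.43, ¬moist=1−0.80=0.20; AND[a·b] → w = 0.0860
R3 (z=43.4): moderate=0.60, ¬dry=1−0.55=0.45, warm=0.55; AND[a·b] → w = 0.1485
Weighted average = (0.0960·34.2 + 0.0860·32.0 + 0.1485·43.4) / (0.0960 + 0.0860 + 0.1485)
  = 12.4801 / 0.3305 = 37.76

37.76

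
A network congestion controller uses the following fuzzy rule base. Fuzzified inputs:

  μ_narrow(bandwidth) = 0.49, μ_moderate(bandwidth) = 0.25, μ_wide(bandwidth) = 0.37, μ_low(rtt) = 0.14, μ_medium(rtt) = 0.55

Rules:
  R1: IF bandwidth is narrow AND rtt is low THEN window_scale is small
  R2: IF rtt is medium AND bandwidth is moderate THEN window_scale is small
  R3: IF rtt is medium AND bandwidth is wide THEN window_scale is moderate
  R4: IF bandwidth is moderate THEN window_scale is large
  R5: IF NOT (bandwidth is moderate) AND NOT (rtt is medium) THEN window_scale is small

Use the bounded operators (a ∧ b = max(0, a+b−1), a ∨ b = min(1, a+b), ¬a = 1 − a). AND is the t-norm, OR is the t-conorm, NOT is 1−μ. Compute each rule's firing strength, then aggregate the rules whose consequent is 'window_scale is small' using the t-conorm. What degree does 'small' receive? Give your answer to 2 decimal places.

0.20

R1: narrow=0.49, low=0.14; AND[max(0, a+b−1)] → w = 0.00
R2: medium=0.55, moderate=0.25; AND[max(0, a+b−1)] → w = 0.00
R3: medium=0.55, wide=0.37; AND[max(0, a+b−1)] → w = 0.00
R4: moderate=0.25 → w = 0.25
R5: ¬moderate=1−0.25=0.75, ¬medium=1−0.55=0.45; AND[max(0, a+b−1)] → w = 0.20
Rules with consequent 'small': {R1, R2, R5} → strengths 0.00, 0.00, 0.20
Aggregate via t-conorm [min(1, a+b)]: 0.20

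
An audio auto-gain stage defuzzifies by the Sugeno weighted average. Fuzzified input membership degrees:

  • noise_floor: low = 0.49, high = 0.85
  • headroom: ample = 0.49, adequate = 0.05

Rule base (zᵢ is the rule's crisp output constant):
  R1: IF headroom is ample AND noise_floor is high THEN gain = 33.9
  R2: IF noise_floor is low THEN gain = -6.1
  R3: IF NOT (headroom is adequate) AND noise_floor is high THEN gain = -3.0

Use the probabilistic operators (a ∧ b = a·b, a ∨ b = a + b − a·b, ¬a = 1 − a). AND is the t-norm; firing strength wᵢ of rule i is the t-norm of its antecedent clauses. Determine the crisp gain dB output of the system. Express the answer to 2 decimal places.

R1 (z=33.9): ample=0.49, high=0.85; AND[a·b] → w = 0.4165
R2 (z=-6.1): low=0.49 → w = 0.4900
R3 (z=-3.0): ¬adequate=1−0.05=0.95, high=0.85; AND[a·b] → w = 0.8075
Weighted average = (0.4165·33.9 + 0.4900·-6.1 + 0.8075·-3.0) / (0.4165 + 0.4900 + 0.8075)
  = 8.7078 / 1.7140 = 5.08

5.08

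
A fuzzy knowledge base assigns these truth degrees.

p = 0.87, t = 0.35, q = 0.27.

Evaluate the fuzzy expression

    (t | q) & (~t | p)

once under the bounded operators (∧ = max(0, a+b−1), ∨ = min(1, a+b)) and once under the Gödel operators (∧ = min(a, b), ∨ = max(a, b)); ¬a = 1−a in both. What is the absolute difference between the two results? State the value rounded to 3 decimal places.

Under bounded:
  t | q = min(1, a+b) on (0.35, 0.27) = 0.62
  ~t = 1 − 0.35 = 0.65
  ~t | p = min(1, a+b) on (0.65, 0.87) = 1.00
  (t | q) & (~t | p) = max(0, a+b−1) on (0.62, 1.00) = 0.62
  → value = 0.6200
Under Gödel:
  t | q = max(a, b) on (0.35, 0.27) = 0.35
  ~t = 1 − 0.35 = 0.65
  ~t | p = max(a, b) on (0.65, 0.87) = 0.87
  (t | q) & (~t | p) = min(a, b) on (0.35, 0.87) = 0.35
  → value = 0.3500
|0.6200 − 0.3500| = 0.270

0.270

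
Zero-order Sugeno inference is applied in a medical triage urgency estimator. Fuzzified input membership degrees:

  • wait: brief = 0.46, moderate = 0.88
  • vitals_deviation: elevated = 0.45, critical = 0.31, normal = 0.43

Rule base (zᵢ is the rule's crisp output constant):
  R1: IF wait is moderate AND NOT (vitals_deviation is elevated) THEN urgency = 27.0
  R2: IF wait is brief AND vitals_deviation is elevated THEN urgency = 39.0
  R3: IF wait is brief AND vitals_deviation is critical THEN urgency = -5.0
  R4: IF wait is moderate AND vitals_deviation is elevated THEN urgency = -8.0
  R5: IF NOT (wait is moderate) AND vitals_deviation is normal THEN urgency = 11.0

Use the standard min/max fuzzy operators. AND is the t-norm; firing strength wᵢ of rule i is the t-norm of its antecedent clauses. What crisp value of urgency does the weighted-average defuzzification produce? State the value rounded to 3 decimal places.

R1 (z=27.0): moderate=0.88, ¬elevated=1−0.45=0.55; AND[min(a, b)] → w = 0.55
R2 (z=39.0): brief=0.46, elevated=0.45; AND[min(a, b)] → w = 0.45
R3 (z=-5.0): brief=0.46, critical=0.31; AND[min(a, b)] → w = 0.31
R4 (z=-8.0): moderate=0.88, elevated=0.45; AND[min(a, b)] → w = 0.45
R5 (z=11.0): ¬moderate=1−0.88=0.12, normal=0.43; AND[min(a, b)] → w = 0.12
Weighted average = (0.55·27.0 + 0.45·39.0 + 0.31·-5.0 + 0.45·-8.0 + 0.12·11.0) / (0.55 + 0.45 + 0.31 + 0.45 + 0.12)
  = 28.5700 / 1.8800 = 15.197

15.197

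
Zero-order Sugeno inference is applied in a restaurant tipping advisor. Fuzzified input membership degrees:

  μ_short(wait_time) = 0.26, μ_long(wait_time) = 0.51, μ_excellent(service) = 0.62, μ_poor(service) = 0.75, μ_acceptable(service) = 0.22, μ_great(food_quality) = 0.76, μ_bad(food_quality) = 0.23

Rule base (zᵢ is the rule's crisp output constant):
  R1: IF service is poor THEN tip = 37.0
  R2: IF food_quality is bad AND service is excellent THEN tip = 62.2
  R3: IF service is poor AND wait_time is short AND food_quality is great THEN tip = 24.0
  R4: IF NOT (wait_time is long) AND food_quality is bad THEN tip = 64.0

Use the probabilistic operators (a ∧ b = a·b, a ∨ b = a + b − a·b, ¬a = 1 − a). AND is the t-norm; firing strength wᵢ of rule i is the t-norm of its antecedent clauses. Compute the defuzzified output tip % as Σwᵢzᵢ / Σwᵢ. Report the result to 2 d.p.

41.08

R1 (z=37.0): poor=0.75 → w = 0.7500
R2 (z=62.2): bad=0.23, excellent=0.62; AND[a·b] → w = 0.1426
R3 (z=24.0): poor=0.75, short=0.26, great=0.76; AND[a·b] → w = 0.1482
R4 (z=64.0): ¬long=1−0.51=0.49, bad=0.23; AND[a·b] → w = 0.1127
Weighted average = (0.7500·37.0 + 0.1426·62.2 + 0.1482·24.0 + 0.1127·64.0) / (0.7500 + 0.1426 + 0.1482 + 0.1127)
  = 47.3893 / 1.1535 = 41.08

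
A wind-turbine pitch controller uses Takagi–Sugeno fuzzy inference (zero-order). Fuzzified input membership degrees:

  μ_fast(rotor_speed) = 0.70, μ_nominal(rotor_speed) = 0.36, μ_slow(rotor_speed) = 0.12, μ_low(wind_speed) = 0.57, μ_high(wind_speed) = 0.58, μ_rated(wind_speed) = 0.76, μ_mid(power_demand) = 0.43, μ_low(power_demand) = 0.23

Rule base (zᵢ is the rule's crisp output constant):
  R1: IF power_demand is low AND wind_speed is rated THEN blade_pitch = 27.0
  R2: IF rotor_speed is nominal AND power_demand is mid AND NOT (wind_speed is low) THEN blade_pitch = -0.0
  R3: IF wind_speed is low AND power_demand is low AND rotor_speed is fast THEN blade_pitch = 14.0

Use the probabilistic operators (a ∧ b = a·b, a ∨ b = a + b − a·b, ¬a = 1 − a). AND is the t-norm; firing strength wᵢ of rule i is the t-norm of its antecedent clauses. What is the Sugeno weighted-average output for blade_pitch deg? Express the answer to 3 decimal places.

R1 (z=27.0): low=0.23, rated=0.76; AND[a·b] → w = 0.1748
R2 (z=-0.0): nominal=0.36, mid=0.43, ¬low=1−0.57=0.43; AND[a·b] → w = 0.0666
R3 (z=14.0): low=0.57, low=0.23, fast=0.70; AND[a·b] → w = 0.0918
Weighted average = (0.1748·27.0 + 0.0666·-0.0 + 0.0918·14.0) / (0.1748 + 0.0666 + 0.0918)
  = 6.0044 / 0.3331 = 18.024

18.024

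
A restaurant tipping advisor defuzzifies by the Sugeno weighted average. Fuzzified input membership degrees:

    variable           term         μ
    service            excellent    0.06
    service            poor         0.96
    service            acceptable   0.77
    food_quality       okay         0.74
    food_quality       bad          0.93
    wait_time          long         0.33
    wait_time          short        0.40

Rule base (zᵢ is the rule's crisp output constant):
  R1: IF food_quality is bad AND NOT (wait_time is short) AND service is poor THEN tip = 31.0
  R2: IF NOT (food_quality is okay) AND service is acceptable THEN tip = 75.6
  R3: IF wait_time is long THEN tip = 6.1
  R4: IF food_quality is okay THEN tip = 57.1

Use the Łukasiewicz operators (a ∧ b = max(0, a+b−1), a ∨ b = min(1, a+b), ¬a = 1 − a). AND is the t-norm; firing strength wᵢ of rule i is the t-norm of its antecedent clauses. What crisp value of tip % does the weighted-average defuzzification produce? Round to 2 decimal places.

38.82

R1 (z=31.0): bad=0.93, ¬short=1−0.40=0.60, poor=0.96; AND[max(0, a+b−1)] → w = 0.49
R2 (z=75.6): ¬okay=1−0.74=0.26, acceptable=0.77; AND[max(0, a+b−1)] → w = 0.03
R3 (z=6.1): long=0.33 → w = 0.33
R4 (z=57.1): okay=0.74 → w = 0.74
Weighted average = (0.49·31.0 + 0.03·75.6 + 0.33·6.1 + 0.74·57.1) / (0.49 + 0.03 + 0.33 + 0.74)
  = 61.7250 / 1.5900 = 38.82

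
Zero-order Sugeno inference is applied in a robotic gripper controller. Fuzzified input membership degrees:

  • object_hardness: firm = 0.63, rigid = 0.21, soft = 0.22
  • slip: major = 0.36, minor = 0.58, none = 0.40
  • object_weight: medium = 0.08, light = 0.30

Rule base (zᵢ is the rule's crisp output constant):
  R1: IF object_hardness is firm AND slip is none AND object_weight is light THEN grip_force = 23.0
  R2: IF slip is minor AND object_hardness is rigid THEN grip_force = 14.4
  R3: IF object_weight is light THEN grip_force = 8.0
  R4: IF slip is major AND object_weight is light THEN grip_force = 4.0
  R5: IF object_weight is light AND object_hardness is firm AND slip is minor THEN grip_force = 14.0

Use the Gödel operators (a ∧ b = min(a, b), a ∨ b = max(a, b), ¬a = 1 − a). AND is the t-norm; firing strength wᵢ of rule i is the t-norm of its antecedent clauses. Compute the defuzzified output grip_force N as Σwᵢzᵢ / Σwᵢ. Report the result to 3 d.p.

12.570

R1 (z=23.0): firm=0.63, none=0.40, light=0.30; AND[min(a, b)] → w = 0.30
R2 (z=14.4): minor=0.58, rigid=0.21; AND[min(a, b)] → w = 0.21
R3 (z=8.0): light=0.30 → w = 0.30
R4 (z=4.0): major=0.36, light=0.30; AND[min(a, b)] → w = 0.30
R5 (z=14.0): light=0.30, firm=0.63, minor=0.58; AND[min(a, b)] → w = 0.30
Weighted average = (0.30·23.0 + 0.21·14.4 + 0.30·8.0 + 0.30·4.0 + 0.30·14.0) / (0.30 + 0.21 + 0.30 + 0.30 + 0.30)
  = 17.7240 / 1.4100 = 12.570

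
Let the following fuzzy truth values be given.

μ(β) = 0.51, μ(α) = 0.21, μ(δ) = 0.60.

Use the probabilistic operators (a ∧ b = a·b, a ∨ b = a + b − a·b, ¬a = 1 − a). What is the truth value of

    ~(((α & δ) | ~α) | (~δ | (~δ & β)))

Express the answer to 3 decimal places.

0.088

α & δ = a·b on (0.2100, 0.6000) = 0.1260
~α = 1 − 0.2100 = 0.7900
(α & δ) | ~α = a + b − a·b on (0.1260, 0.7900) = 0.8165
~δ = 1 − 0.6000 = 0.4000
~δ = 1 − 0.6000 = 0.4000
~δ & β = a·b on (0.4000, 0.5100) = 0.2040
~δ | (~δ & β) = a + b − a·b on (0.4000, 0.2040) = 0.5224
((α & δ) | ~α) | (~δ | (~δ & β)) = a + b − a·b on (0.8165, 0.5224) = 0.9123
~(((α & δ) | ~α) | (~δ | (~δ & β))) = 1 − 0.9123 = 0.0877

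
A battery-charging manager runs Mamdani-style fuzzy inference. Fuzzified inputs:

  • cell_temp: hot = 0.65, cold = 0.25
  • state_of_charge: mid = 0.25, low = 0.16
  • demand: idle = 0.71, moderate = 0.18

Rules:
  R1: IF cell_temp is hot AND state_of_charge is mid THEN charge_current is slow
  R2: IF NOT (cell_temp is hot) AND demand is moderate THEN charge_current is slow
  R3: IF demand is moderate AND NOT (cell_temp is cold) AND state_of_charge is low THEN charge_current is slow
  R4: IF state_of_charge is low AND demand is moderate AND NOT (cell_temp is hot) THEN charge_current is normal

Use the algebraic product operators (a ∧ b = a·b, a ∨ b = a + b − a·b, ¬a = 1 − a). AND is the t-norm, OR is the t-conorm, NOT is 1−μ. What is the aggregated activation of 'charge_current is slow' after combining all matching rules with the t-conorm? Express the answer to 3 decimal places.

0.232

R1: hot=0.65, mid=0.25; AND[a·b] → w = 0.1625
R2: ¬hot=1−0.65=0.35, moderate=0.18; AND[a·b] → w = 0.0630
R3: moderate=0.18, ¬cold=1−0.25=0.75, low=0.16; AND[a·b] → w = 0.0216
R4: low=0.16, moderate=0.18, ¬hot=1−0.65=0.35; AND[a·b] → w = 0.0101
Rules with consequent 'slow': {R1, R2, R3} → strengths 0.1625, 0.0630, 0.0216
Aggregate via t-conorm [a + b − a·b]: 0.2322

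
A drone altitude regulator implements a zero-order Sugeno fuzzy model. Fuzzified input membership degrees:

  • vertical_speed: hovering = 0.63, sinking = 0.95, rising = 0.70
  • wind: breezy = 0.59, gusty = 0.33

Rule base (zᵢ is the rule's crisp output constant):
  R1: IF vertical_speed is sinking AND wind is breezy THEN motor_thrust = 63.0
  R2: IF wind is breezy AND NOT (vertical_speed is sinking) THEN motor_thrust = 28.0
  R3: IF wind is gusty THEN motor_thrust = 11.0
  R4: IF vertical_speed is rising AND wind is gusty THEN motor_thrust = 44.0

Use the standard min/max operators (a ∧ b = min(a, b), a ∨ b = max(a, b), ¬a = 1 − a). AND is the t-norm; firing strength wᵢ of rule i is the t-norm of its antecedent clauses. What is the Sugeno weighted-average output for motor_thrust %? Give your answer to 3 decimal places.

43.631

R1 (z=63.0): sinking=0.95, breezy=0.59; AND[min(a, b)] → w = 0.59
R2 (z=28.0): breezy=0.59, ¬sinking=1−0.95=0.05; AND[min(a, b)] → w = 0.05
R3 (z=11.0): gusty=0.33 → w = 0.33
R4 (z=44.0): rising=0.70, gusty=0.33; AND[min(a, b)] → w = 0.33
Weighted average = (0.59·63.0 + 0.05·28.0 + 0.33·11.0 + 0.33·44.0) / (0.59 + 0.05 + 0.33 + 0.33)
  = 56.7200 / 1.3000 = 43.631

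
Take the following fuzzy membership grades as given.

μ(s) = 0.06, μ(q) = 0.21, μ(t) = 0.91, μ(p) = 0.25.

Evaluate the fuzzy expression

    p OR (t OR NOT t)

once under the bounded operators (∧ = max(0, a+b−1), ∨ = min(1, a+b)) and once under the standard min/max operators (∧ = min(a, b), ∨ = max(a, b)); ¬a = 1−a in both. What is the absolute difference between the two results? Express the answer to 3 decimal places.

Under bounded:
  NOT t = 1 − 0.91 = 0.09
  t OR NOT t = min(1, a+b) on (0.91, 0.09) = 1.00
  p OR (t OR NOT t) = min(1, a+b) on (0.25, 1.00) = 1.00
  → value = 1.0000
Under standard min/max:
  NOT t = 1 − 0.91 = 0.09
  t OR NOT t = max(a, b) on (0.91, 0.09) = 0.91
  p OR (t OR NOT t) = max(a, b) on (0.25, 0.91) = 0.91
  → value = 0.9100
|1.0000 − 0.9100| = 0.090

0.090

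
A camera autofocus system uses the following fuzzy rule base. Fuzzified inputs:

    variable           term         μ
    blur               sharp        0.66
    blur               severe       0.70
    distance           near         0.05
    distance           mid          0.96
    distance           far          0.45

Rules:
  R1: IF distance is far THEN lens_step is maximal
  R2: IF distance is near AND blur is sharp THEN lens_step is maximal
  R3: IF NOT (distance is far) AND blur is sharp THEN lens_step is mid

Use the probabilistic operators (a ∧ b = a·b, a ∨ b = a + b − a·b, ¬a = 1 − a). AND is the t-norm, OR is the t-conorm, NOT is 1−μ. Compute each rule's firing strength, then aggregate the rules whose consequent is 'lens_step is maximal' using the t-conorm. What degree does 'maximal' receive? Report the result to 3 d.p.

0.468

R1: far=0.45 → w = 0.4500
R2: near=0.05, sharp=0.66; AND[a·b] → w = 0.0330
R3: ¬far=1−0.45=0.55, sharp=0.66; AND[a·b] → w = 0.3630
Rules with consequent 'maximal': {R1, R2} → strengths 0.4500, 0.0330
Aggregate via t-conorm [a + b − a·b]: 0.4682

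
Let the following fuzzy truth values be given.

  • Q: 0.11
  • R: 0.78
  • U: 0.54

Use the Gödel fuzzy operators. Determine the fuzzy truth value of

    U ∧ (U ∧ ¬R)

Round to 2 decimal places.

¬R = 1 − 0.78 = 0.22
U ∧ ¬R = min(a, b) on (0.54, 0.22) = 0.22
U ∧ (U ∧ ¬R) = min(a, b) on (0.54, 0.22) = 0.22

0.22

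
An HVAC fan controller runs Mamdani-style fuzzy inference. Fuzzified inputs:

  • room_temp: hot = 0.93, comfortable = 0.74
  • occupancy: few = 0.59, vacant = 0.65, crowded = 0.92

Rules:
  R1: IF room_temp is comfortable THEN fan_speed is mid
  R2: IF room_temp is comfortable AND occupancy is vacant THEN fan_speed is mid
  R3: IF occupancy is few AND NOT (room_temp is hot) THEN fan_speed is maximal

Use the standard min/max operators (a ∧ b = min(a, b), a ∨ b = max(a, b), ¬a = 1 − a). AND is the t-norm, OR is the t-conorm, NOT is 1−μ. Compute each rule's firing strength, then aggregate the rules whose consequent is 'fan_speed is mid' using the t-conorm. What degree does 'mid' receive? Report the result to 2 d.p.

R1: comfortable=0.74 → w = 0.74
R2: comfortable=0.74, vacant=0.65; AND[min(a, b)] → w = 0.65
R3: few=0.59, ¬hot=1−0.93=0.07; AND[min(a, b)] → w = 0.07
Rules with consequent 'mid': {R1, R2} → strengths 0.74, 0.65
Aggregate via t-conorm [max(a, b)]: 0.74

0.74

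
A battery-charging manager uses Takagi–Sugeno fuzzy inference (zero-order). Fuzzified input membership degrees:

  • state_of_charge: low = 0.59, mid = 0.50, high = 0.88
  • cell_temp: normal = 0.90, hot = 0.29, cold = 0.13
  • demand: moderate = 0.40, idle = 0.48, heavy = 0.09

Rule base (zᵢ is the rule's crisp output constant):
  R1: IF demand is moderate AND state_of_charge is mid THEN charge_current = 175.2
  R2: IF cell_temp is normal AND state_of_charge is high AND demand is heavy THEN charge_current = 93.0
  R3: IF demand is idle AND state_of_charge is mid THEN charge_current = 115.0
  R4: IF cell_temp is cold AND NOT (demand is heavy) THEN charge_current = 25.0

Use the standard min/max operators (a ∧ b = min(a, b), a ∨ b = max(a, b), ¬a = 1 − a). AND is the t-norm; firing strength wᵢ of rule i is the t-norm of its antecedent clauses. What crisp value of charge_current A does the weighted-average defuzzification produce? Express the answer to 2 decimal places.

124.45

R1 (z=175.2): moderate=0.40, mid=0.50; AND[min(a, b)] → w = 0.40
R2 (z=93.0): normal=0.90, high=0.88, heavy=0.09; AND[min(a, b)] → w = 0.09
R3 (z=115.0): idle=0.48, mid=0.50; AND[min(a, b)] → w = 0.48
R4 (z=25.0): cold=0.13, ¬heavy=1−0.09=0.91; AND[min(a, b)] → w = 0.13
Weighted average = (0.40·175.2 + 0.09·93.0 + 0.48·115.0 + 0.13·25.0) / (0.40 + 0.09 + 0.48 + 0.13)
  = 136.9000 / 1.1000 = 124.45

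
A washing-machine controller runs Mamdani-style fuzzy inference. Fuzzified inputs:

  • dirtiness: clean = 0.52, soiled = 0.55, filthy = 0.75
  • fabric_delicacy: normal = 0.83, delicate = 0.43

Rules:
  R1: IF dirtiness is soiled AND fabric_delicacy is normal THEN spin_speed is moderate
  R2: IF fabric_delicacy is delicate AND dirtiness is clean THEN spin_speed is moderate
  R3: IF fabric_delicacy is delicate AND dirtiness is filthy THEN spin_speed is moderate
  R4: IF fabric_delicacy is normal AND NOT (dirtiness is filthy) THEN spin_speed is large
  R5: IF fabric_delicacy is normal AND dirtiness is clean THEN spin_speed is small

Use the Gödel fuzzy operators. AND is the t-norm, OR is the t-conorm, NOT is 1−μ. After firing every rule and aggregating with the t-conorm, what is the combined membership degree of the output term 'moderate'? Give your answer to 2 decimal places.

R1: soiled=0.55, normal=0.83; AND[min(a, b)] → w = 0.55
R2: delicate=0.43, clean=0.52; AND[min(a, b)] → w = 0.43
R3: delicate=0.43, filthy=0.75; AND[min(a, b)] → w = 0.43
R4: normal=0.83, ¬filthy=1−0.75=0.25; AND[min(a, b)] → w = 0.25
R5: normal=0.83, clean=0.52; AND[min(a, b)] → w = 0.52
Rules with consequent 'moderate': {R1, R2, R3} → strengths 0.55, 0.43, 0.43
Aggregate via t-conorm [max(a, b)]: 0.55

0.55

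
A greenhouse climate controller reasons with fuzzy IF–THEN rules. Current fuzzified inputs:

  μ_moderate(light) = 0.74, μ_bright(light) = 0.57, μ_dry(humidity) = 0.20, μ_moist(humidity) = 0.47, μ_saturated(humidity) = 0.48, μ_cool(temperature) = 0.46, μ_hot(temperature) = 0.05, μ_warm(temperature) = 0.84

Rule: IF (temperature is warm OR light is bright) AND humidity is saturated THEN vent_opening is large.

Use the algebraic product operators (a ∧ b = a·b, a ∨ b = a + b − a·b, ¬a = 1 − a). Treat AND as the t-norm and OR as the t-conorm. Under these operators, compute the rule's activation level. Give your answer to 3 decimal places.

0.447

firing strength: (warm=0.84 OR bright=0.57) = 0.9312; AND[a·b] with saturated=0.48 → w = 0.4470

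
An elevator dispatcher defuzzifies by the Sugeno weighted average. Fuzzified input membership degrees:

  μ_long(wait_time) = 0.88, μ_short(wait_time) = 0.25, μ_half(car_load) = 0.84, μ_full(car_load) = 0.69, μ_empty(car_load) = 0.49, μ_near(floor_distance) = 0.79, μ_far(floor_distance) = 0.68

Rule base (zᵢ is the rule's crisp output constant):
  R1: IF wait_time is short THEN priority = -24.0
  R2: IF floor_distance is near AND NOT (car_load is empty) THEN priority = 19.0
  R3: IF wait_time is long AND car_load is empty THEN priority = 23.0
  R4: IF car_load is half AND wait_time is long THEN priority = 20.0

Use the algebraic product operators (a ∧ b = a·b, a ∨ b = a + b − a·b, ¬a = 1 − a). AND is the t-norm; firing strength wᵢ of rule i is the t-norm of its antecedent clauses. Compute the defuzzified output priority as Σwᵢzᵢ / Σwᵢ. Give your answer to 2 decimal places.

14.46

R1 (z=-24.0): short=0.25 → w = 0.2500
R2 (z=19.0): near=0.79, ¬empty=1−0.49=0.51; AND[a·b] → w = 0.4029
R3 (z=23.0): long=0.88, empty=0.49; AND[a·b] → w = 0.4312
R4 (z=20.0): half=0.84, long=0.88; AND[a·b] → w = 0.7392
Weighted average = (0.2500·-24.0 + 0.4029·19.0 + 0.4312·23.0 + 0.7392·20.0) / (0.2500 + 0.4029 + 0.4312 + 0.7392)
  = 26.3567 / 1.8233 = 14.46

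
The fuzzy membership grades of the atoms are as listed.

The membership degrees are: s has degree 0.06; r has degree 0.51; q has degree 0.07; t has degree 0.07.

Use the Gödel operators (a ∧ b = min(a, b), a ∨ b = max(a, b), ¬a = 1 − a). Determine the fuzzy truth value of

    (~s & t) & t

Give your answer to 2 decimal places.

0.07

~s = 1 − 0.06 = 0.94
~s & t = min(a, b) on (0.94, 0.07) = 0.07
(~s & t) & t = min(a, b) on (0.07, 0.07) = 0.07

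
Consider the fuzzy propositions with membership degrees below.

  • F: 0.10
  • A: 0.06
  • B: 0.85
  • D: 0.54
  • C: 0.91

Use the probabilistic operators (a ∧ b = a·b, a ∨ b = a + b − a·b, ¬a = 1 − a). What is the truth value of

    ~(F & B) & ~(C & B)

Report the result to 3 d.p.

0.207

F & B = a·b on (0.1000, 0.8500) = 0.0850
~(F & B) = 1 − 0.0850 = 0.9150
C & B = a·b on (0.9100, 0.8500) = 0.7735
~(C & B) = 1 − 0.7735 = 0.2265
~(F & B) & ~(C & B) = a·b on (0.9150, 0.2265) = 0.2072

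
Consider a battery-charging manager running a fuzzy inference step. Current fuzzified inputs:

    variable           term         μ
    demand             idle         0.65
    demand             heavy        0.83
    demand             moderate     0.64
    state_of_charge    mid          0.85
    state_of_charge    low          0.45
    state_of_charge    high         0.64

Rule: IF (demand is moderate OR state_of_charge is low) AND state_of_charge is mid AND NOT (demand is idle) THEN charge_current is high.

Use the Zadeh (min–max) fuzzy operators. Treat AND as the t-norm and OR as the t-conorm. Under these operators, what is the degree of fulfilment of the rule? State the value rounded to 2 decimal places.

firing strength: (moderate=0.64 OR low=0.45) = 0.64; AND[min(a, b)] with mid=0.85, ¬idle=1−0.65=0.35 → w = 0.35

0.35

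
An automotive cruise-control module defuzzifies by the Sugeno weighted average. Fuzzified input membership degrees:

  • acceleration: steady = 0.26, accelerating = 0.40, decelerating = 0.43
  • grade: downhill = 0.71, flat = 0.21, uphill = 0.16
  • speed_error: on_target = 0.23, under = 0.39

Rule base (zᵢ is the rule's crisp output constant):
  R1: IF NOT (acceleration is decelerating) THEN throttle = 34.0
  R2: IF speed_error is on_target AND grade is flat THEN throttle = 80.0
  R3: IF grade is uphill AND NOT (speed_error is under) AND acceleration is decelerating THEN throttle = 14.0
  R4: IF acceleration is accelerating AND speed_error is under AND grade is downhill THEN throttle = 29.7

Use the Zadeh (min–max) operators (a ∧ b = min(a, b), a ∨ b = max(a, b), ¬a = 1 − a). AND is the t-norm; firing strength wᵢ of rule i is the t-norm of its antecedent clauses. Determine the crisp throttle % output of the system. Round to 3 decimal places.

37.596

R1 (z=34.0): ¬decelerating=1−0.43=0.57 → w = 0.57
R2 (z=80.0): on_target=0.23, flat=0.21; AND[min(a, b)] → w = 0.21
R3 (z=14.0): uphill=0.16, ¬under=1−0.39=0.61, decelerating=0.43; AND[min(a, b)] → w = 0.16
R4 (z=29.7): accelerating=0.40, under=0.39, downhill=0.71; AND[min(a, b)] → w = 0.39
Weighted average = (0.57·34.0 + 0.21·80.0 + 0.16·14.0 + 0.39·29.7) / (0.57 + 0.21 + 0.16 + 0.39)
  = 50.0030 / 1.3300 = 37.596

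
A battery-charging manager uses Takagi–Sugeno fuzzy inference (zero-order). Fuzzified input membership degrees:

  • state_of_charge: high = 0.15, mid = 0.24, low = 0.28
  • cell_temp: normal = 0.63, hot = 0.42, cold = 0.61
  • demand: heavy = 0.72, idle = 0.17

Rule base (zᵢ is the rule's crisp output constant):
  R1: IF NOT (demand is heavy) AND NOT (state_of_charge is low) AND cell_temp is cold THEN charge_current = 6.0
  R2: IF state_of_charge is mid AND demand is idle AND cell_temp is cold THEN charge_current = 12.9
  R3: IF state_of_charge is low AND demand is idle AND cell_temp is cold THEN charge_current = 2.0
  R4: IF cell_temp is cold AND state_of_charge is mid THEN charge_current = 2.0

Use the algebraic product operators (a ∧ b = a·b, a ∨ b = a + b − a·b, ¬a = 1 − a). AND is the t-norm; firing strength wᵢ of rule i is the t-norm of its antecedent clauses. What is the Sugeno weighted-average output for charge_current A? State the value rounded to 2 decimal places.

R1 (z=6.0): ¬heavy=1−0.72=0.28, ¬low=1−0.28=0.72, cold=0.61; AND[a·b] → w = 0.1230
R2 (z=12.9): mid=0.24, idle=0.17, cold=0.61; AND[a·b] → w = 0.0249
R3 (z=2.0): low=0.28, idle=0.17, cold=0.61; AND[a·b] → w = 0.0290
R4 (z=2.0): cold=0.61, mid=0.24; AND[a·b] → w = 0.1464
Weighted average = (0.1230·6.0 + 0.0249·12.9 + 0.0290·2.0 + 0.1464·2.0) / (0.1230 + 0.0249 + 0.0290 + 0.1464)
  = 1.4098 / 0.3233 = 4.36

4.36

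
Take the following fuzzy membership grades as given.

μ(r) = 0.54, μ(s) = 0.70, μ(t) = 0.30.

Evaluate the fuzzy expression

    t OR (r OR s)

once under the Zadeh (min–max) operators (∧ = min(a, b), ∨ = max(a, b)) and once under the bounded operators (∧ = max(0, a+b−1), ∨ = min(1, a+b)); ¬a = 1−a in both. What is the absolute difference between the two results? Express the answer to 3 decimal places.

Under Zadeh (min–max):
  r OR s = max(a, b) on (0.54, 0.70) = 0.70
  t OR (r OR s) = max(a, b) on (0.30, 0.70) = 0.70
  → value = 0.7000
Under bounded:
  r OR s = min(1, a+b) on (0.54, 0.70) = 1.00
  t OR (r OR s) = min(1, a+b) on (0.30, 1.00) = 1.00
  → value = 1.0000
|0.7000 − 1.0000| = 0.300

0.300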